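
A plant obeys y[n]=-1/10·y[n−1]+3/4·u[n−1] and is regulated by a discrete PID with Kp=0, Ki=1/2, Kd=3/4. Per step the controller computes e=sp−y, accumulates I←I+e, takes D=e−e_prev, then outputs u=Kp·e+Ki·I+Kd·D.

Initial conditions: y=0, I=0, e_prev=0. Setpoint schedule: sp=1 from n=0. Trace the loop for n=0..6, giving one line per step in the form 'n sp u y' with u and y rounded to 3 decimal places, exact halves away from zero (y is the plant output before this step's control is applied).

(exact arithmetic carried between steps; '≈' marks a value shown rounded to 6 d.p. or computed from one; I and e_prev carry over from the previous line; the table rounds u and y to 3 d.p., halves away from zero)
n=0: y=0, sp=1, e=sp−y=1; I=1, D=e−e_prev=1; u=0·1+1/2·1+3/4·1=1.25; next y=-1/10·0+3/4·1.25=0.9375
n=1: y=0.9375, sp=1, e=sp−y=0.0625; I=1.0625, D=e−e_prev=-0.9375; u=0·0.0625+1/2·1.0625+3/4·(-0.9375)=-0.171875; next y=-1/10·0.9375+3/4·(-0.171875)≈-0.222656
n=2: y≈-0.222656, sp=1, e=sp−y≈1.222656; I≈2.285156, D=e−e_prev≈1.160156; u=0·1.222656+1/2·2.285156+3/4·1.160156≈2.012695; next y=-1/10·(-0.222656)+3/4·2.012695≈1.531787
n=3: y≈1.531787, sp=1, e=sp−y≈-0.531787; I≈1.753369, D=e−e_prev≈-1.754443; u=0·(-0.531787)+1/2·1.753369+3/4·(-1.754443)≈-0.439148; next y=-1/10·1.531787+3/4·(-0.439148)≈-0.482540
n=4: y≈-0.482540, sp=1, e=sp−y≈1.482540; I≈3.235909, D=e−e_prev≈2.014327; u=0·1.482540+1/2·3.235909+3/4·2.014327≈3.128699; next y=-1/10·(-0.482540)+3/4·3.128699≈2.394779
n=5: y≈2.394779, sp=1, e=sp−y≈-1.394779; I≈1.841130, D=e−e_prev≈-2.877318; u=0·(-1.394779)+1/2·1.841130+3/4·(-2.877318)≈-1.237424; next y=-1/10·2.394779+3/4·(-1.237424)≈-1.167546
n=6: y≈-1.167546, sp=1, e=sp−y≈2.167546; I≈4.008676, D=e−e_prev≈3.562324; u=0·2.167546+1/2·4.008676+3/4·3.562324≈4.676081; next y=-1/10·(-1.167546)+3/4·4.676081≈3.623815

0 1 1.250 0.000
1 1 -0.172 0.938
2 1 2.013 -0.223
3 1 -0.439 1.532
4 1 3.129 -0.483
5 1 -1.237 2.395
6 1 4.676 -1.168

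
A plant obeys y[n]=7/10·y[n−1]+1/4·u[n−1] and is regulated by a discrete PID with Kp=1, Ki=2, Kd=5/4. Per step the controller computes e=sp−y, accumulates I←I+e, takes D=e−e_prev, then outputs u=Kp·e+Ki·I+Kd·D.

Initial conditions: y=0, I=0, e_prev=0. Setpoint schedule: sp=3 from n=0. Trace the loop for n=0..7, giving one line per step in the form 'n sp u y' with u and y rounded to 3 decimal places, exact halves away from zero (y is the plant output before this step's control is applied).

(exact arithmetic carried between steps; '≈' marks a value shown rounded to 6 d.p. or computed from one; I and e_prev carry over from the previous line; the table rounds u and y to 3 d.p., halves away from zero)
n=0: y=0, sp=3, e=sp−y=3; I=3, D=e−e_prev=3; u=1·3+2·3+5/4·3=12.75; next y=7/10·0+1/4·12.75=3.1875
n=1: y=3.1875, sp=3, e=sp−y=-0.1875; I=2.8125, D=e−e_prev=-3.1875; u=1·(-0.1875)+2·2.8125+5/4·(-3.1875)=1.453125; next y=7/10·3.1875+1/4·1.453125≈2.594531
n=2: y≈2.594531, sp=3, e=sp−y≈0.405469; I≈3.217969, D=e−e_prev≈0.592969; u=1·0.405469+2·3.217969+5/4·0.592969≈7.582617; next y=7/10·2.594531+1/4·7.582617≈3.711826
n=3: y≈3.711826, sp=3, e=sp−y≈-0.711826; I≈2.506143, D=e−e_prev≈-1.117295; u=1·(-0.711826)+2·2.506143+5/4·(-1.117295)≈2.903840; next y=7/10·3.711826+1/4·2.903840≈3.324238
n=4: y≈3.324238, sp=3, e=sp−y≈-0.324238; I≈2.181904, D=e−e_prev≈0.387588; u=1·(-0.324238)+2·2.181904+5/4·0.387588≈4.524055; next y=7/10·3.324238+1/4·4.524055≈3.457981
n=5: y≈3.457981, sp=3, e=sp−y≈-0.457981; I≈1.723924, D=e−e_prev≈-0.133742; u=1·(-0.457981)+2·1.723924+5/4·(-0.133742)≈2.822689; next y=7/10·3.457981+1/4·2.822689≈3.126259
n=6: y≈3.126259, sp=3, e=sp−y≈-0.126259; I≈1.597665, D=e−e_prev≈0.331722; u=1·(-0.126259)+2·1.597665+5/4·0.331722≈3.483724; next y=7/10·3.126259+1/4·3.483724≈3.059312
n=7: y≈3.059312, sp=3, e=sp−y≈-0.059312; I≈1.538353, D=e−e_prev≈0.066947; u=1·(-0.059312)+2·1.538353+5/4·0.066947≈3.101077; next y=7/10·3.059312+1/4·3.101077≈2.916788

0 3 12.750 0.000
1 3 1.453 3.188
2 3 7.583 2.595
3 3 2.904 3.712
4 3 4.524 3.324
5 3 2.823 3.458
6 3 3.484 3.126
7 3 3.101 3.059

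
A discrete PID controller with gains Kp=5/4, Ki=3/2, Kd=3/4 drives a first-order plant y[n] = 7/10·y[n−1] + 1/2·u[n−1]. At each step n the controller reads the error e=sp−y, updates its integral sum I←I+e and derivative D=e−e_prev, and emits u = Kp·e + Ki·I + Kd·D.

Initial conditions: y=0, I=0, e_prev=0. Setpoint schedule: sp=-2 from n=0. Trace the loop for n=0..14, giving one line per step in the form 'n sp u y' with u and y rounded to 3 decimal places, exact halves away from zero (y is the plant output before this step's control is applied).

0 -2 -7.000 0.000
1 -2 3.750 -3.500
2 -2 -6.863 -0.575
3 -2 4.599 -3.834
4 -2 -7.168 -0.384
5 -2 5.136 -3.853
6 -2 -7.720 -0.129
7 -2 5.641 -3.950
8 -2 -8.319 0.055
9 -2 6.219 -4.121
10 -2 -8.942 0.225
11 -2 6.865 -4.314
12 -2 -9.611 0.413
13 -2 7.567 -4.517
14 -2 -10.340 0.622

(exact arithmetic carried between steps; '≈' marks a value shown rounded to 6 d.p. or computed from one; I and e_prev carry over from the previous line; the table rounds u and y to 3 d.p., halves away from zero)
n=0: y=0, sp=-2, e=sp−y=-2; I=-2, D=e−e_prev=-2; u=5/4·(-2)+3/2·(-2)+3/4·(-2)=-7; next y=7/10·0+1/2·(-7)=-3.5
n=1: y=-3.5, sp=-2, e=sp−y=1.5; I=-0.5, D=e−e_prev=3.5; u=5/4·1.5+3/2·(-0.5)+3/4·3.5=3.75; next y=7/10·(-3.5)+1/2·3.75=-0.575
n=2: y=-0.575, sp=-2, e=sp−y=-1.425; I=-1.925, D=e−e_prev=-2.925; u=5/4·(-1.425)+3/2·(-1.925)+3/4·(-2.925)=-6.8625; next y=7/10·(-0.575)+1/2·(-6.8625)=-3.83375
n=3: y=-3.83375, sp=-2, e=sp−y=1.83375; I=-0.09125, D=e−e_prev=3.25875; u=5/4·1.83375+3/2·(-0.09125)+3/4·3.25875=4.599375; next y=7/10·(-3.83375)+1/2·4.599375≈-0.383938
n=4: y≈-0.383938, sp=-2, e=sp−y≈-1.616063; I≈-1.707313, D=e−e_prev≈-3.449813; u=5/4·(-1.616063)+3/2·(-1.707313)+3/4·(-3.449813)≈-7.168406; next y=7/10·(-0.383938)+1/2·(-7.168406)≈-3.852959
n=5: y≈-3.852959, sp=-2, e=sp−y≈1.852959; I≈0.145647, D=e−e_prev≈3.469022; u=5/4·1.852959+3/2·0.145647+3/4·3.469022≈5.136436; next y=7/10·(-3.852959)+1/2·5.136436≈-0.128854
n=6: y≈-0.128854, sp=-2, e=sp−y≈-1.871146; I≈-1.725500, D=e−e_prev≈-3.724106; u=5/4·(-1.871146)+3/2·(-1.725500)+3/4·(-3.724106)≈-7.720262; next y=7/10·(-0.128854)+1/2·(-7.720262)≈-3.950328
n=7: y≈-3.950328, sp=-2, e=sp−y≈1.950328; I≈0.224829, D=e−e_prev≈3.821475; u=5/4·1.950328+3/2·0.224829+3/4·3.821475≈5.641260; next y=7/10·(-3.950328)+1/2·5.641260≈0.055400
n=8: y≈0.055400, sp=-2, e=sp−y≈-2.055400; I≈-1.830571, D=e−e_prev≈-4.005728; u=5/4·(-2.055400)+3/2·(-1.830571)+3/4·(-4.005728)≈-8.319403; next y=7/10·0.055400+1/2·(-8.319403)≈-4.120922
n=9: y≈-4.120922, sp=-2, e=sp−y≈2.120922; I≈0.290350, D=e−e_prev≈4.176322; u=5/4·2.120922+3/2·0.290350+3/4·4.176322≈6.218919; next y=7/10·(-4.120922)+1/2·6.218919≈0.224814
n=10: y≈0.224814, sp=-2, e=sp−y≈-2.224814; I≈-1.934464, D=e−e_prev≈-4.345736; u=5/4·(-2.224814)+3/2·(-1.934464)+3/4·(-4.345736)≈-8.942015; next y=7/10·0.224814+1/2·(-8.942015)≈-4.313638
n=11: y≈-4.313638, sp=-2, e=sp−y≈2.313638; I≈0.379174, D=e−e_prev≈4.538452; u=5/4·2.313638+3/2·0.379174+3/4·4.538452≈6.864647; next y=7/10·(-4.313638)+1/2·6.864647≈0.412777
n=12: y≈0.412777, sp=-2, e=sp−y≈-2.412777; I≈-2.033603, D=e−e_prev≈-4.726415; u=5/4·(-2.412777)+3/2·(-2.033603)+3/4·(-4.726415)≈-9.611187; next y=7/10·0.412777+1/2·(-9.611187)≈-4.516650
n=13: y≈-4.516650, sp=-2, e=sp−y≈2.516650; I≈0.483046, D=e−e_prev≈4.929427; u=5/4·2.516650+3/2·0.483046+3/4·4.929427≈7.567452; next y=7/10·(-4.516650)+1/2·7.567452≈0.622071
n=14: y≈0.622071, sp=-2, e=sp−y≈-2.622071; I≈-2.139025, D=e−e_prev≈-5.138721; u=5/4·(-2.622071)+3/2·(-2.139025)+3/4·(-5.138721)≈-10.340167; next y=7/10·0.622071+1/2·(-10.340167)≈-4.734633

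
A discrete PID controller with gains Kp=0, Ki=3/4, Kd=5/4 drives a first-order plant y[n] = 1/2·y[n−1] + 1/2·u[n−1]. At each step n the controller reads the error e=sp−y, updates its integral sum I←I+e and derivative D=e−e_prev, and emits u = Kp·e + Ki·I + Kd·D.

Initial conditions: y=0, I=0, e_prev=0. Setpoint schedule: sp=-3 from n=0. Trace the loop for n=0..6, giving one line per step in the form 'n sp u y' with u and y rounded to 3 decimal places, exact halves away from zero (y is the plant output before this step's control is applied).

0 -3 -6.000 0.000
1 -3 1.500 -3.000
2 -3 -6.750 -0.750
3 -3 0.375 -3.750
4 -3 -6.938 -1.688
5 -3 -0.094 -4.313
6 -3 -6.609 -2.203

(exact arithmetic carried between steps; '≈' marks a value shown rounded to 6 d.p. or computed from one; I and e_prev carry over from the previous line; the table rounds u and y to 3 d.p., halves away from zero)
n=0: y=0, sp=-3, e=sp−y=-3; I=-3, D=e−e_prev=-3; u=0·(-3)+3/4·(-3)+5/4·(-3)=-6; next y=1/2·0+1/2·(-6)=-3
n=1: y=-3, sp=-3, e=sp−y=0; I=-3, D=e−e_prev=3; u=0·0+3/4·(-3)+5/4·3=1.5; next y=1/2·(-3)+1/2·1.5=-0.75
n=2: y=-0.75, sp=-3, e=sp−y=-2.25; I=-5.25, D=e−e_prev=-2.25; u=0·(-2.25)+3/4·(-5.25)+5/4·(-2.25)=-6.75; next y=1/2·(-0.75)+1/2·(-6.75)=-3.75
n=3: y=-3.75, sp=-3, e=sp−y=0.75; I=-4.5, D=e−e_prev=3; u=0·0.75+3/4·(-4.5)+5/4·3=0.375; next y=1/2·(-3.75)+1/2·0.375=-1.6875
n=4: y=-1.6875, sp=-3, e=sp−y=-1.3125; I=-5.8125, D=e−e_prev=-2.0625; u=0·(-1.3125)+3/4·(-5.8125)+5/4·(-2.0625)=-6.9375; next y=1/2·(-1.6875)+1/2·(-6.9375)=-4.3125
n=5: y=-4.3125, sp=-3, e=sp−y=1.3125; I=-4.5, D=e−e_prev=2.625; u=0·1.3125+3/4·(-4.5)+5/4·2.625=-0.09375; next y=1/2·(-4.3125)+1/2·(-0.09375)=-2.203125
n=6: y=-2.203125, sp=-3, e=sp−y=-0.796875; I=-5.296875, D=e−e_prev=-2.109375; u=0·(-0.796875)+3/4·(-5.296875)+5/4·(-2.109375)=-6.609375; next y=1/2·(-2.203125)+1/2·(-6.609375)=-4.40625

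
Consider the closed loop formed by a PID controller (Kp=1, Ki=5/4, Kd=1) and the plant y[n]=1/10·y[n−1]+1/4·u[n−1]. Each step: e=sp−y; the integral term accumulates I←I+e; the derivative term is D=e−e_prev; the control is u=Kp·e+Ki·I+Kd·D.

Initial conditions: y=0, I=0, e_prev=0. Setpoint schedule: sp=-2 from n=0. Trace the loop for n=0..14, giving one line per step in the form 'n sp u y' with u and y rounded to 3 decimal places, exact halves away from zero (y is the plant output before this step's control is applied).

0 -2 -6.500 0.000
1 -2 -1.719 -1.625
2 -2 -7.169 -0.592
3 -2 -3.803 -1.852
4 -2 -7.574 -1.136
5 -2 -5.107 -2.007
6 -2 -7.690 -1.478
7 -2 -5.887 -2.070
8 -2 -7.665 -1.679
9 -2 -6.358 -2.084
10 -2 -7.588 -1.798
11 -2 -6.648 -2.077
12 -2 -7.504 -1.870
13 -2 -6.832 -2.063
14 -2 -7.430 -1.914

(exact arithmetic carried between steps; '≈' marks a value shown rounded to 6 d.p. or computed from one; I and e_prev carry over from the previous line; the table rounds u and y to 3 d.p., halves away from zero)
n=0: y=0, sp=-2, e=sp−y=-2; I=-2, D=e−e_prev=-2; u=1·(-2)+5/4·(-2)+1·(-2)=-6.5; next y=1/10·0+1/4·(-6.5)=-1.625
n=1: y=-1.625, sp=-2, e=sp−y=-0.375; I=-2.375, D=e−e_prev=1.625; u=1·(-0.375)+5/4·(-2.375)+1·1.625=-1.71875; next y=1/10·(-1.625)+1/4·(-1.71875)≈-0.592188
n=2: y≈-0.592188, sp=-2, e=sp−y≈-1.407813; I≈-3.782813, D=e−e_prev≈-1.032813; u=1·(-1.407813)+5/4·(-3.782813)+1·(-1.032813)≈-7.169141; next y=1/10·(-0.592188)+1/4·(-7.169141)≈-1.851504
n=3: y≈-1.851504, sp=-2, e=sp−y≈-0.148496; I≈-3.931309, D=e−e_prev≈1.259316; u=1·(-0.148496)+5/4·(-3.931309)+1·1.259316≈-3.803315; next y=1/10·(-1.851504)+1/4·(-3.803315)≈-1.135979
n=4: y≈-1.135979, sp=-2, e=sp−y≈-0.864021; I≈-4.795329, D=e−e_prev≈-0.715525; u=1·(-0.864021)+5/4·(-4.795329)+1·(-0.715525)≈-7.573707; next y=1/10·(-1.135979)+1/4·(-7.573707)≈-2.007025
n=5: y≈-2.007025, sp=-2, e=sp−y≈0.007025; I≈-4.788305, D=e−e_prev≈0.871045; u=1·0.007025+5/4·(-4.788305)+1·0.871045≈-5.107311; next y=1/10·(-2.007025)+1/4·(-5.107311)≈-1.477530
n=6: y≈-1.477530, sp=-2, e=sp−y≈-0.522470; I≈-5.310775, D=e−e_prev≈-0.529495; u=1·(-0.522470)+5/4·(-5.310775)+1·(-0.529495)≈-7.690433; next y=1/10·(-1.477530)+1/4·(-7.690433)≈-2.070361
n=7: y≈-2.070361, sp=-2, e=sp−y≈0.070361; I≈-5.240413, D=e−e_prev≈0.592831; u=1·0.070361+5/4·(-5.240413)+1·0.592831≈-5.887325; next y=1/10·(-2.070361)+1/4·(-5.887325)≈-1.678867
n=8: y≈-1.678867, sp=-2, e=sp−y≈-0.321133; I≈-5.561546, D=e−e_prev≈-0.391494; u=1·(-0.321133)+5/4·(-5.561546)+1·(-0.391494)≈-7.664559; next y=1/10·(-1.678867)+1/4·(-7.664559)≈-2.084027
n=9: y≈-2.084027, sp=-2, e=sp−y≈0.084027; I≈-5.477520, D=e−e_prev≈0.405159; u=1·0.084027+5/4·(-5.477520)+1·0.405159≈-6.357714; next y=1/10·(-2.084027)+1/4·(-6.357714)≈-1.797831
n=10: y≈-1.797831, sp=-2, e=sp−y≈-0.202169; I≈-5.679689, D=e−e_prev≈-0.286195; u=1·(-0.202169)+5/4·(-5.679689)+1·(-0.286195)≈-7.587975; next y=1/10·(-1.797831)+1/4·(-7.587975)≈-2.076777
n=11: y≈-2.076777, sp=-2, e=sp−y≈0.076777; I≈-5.602912, D=e−e_prev≈0.278946; u=1·0.076777+5/4·(-5.602912)+1·0.278946≈-6.647917; next y=1/10·(-2.076777)+1/4·(-6.647917)≈-1.869657
n=12: y≈-1.869657, sp=-2, e=sp−y≈-0.130343; I≈-5.733255, D=e−e_prev≈-0.207120; u=1·(-0.130343)+5/4·(-5.733255)+1·(-0.207120)≈-7.504031; next y=1/10·(-1.869657)+1/4·(-7.504031)≈-2.062974
n=13: y≈-2.062974, sp=-2, e=sp−y≈0.062974; I≈-5.670281, D=e−e_prev≈0.193317; u=1·0.062974+5/4·(-5.670281)+1·0.193317≈-6.831561; next y=1/10·(-2.062974)+1/4·(-6.831561)≈-1.914188
n=14: y≈-1.914188, sp=-2, e=sp−y≈-0.085812; I≈-5.756094, D=e−e_prev≈-0.148786; u=1·(-0.085812)+5/4·(-5.756094)+1·(-0.148786)≈-7.429715; next y=1/10·(-1.914188)+1/4·(-7.429715)≈-2.048848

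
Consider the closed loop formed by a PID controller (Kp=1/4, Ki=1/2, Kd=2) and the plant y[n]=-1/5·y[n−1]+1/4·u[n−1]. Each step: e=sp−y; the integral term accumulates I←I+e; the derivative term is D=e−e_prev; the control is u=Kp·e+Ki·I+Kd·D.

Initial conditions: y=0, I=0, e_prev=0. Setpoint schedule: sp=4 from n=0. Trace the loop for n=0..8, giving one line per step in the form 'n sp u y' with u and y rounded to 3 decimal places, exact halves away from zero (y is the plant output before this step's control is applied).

(exact arithmetic carried between steps; '≈' marks a value shown rounded to 6 d.p. or computed from one; I and e_prev carry over from the previous line; the table rounds u and y to 3 d.p., halves away from zero)
n=0: y=0, sp=4, e=sp−y=4; I=4, D=e−e_prev=4; u=1/4·4+1/2·4+2·4=11; next y=-1/5·0+1/4·11=2.75
n=1: y=2.75, sp=4, e=sp−y=1.25; I=5.25, D=e−e_prev=-2.75; u=1/4·1.25+1/2·5.25+2·(-2.75)=-2.5625; next y=-1/5·2.75+1/4·(-2.5625)=-1.190625
n=2: y=-1.190625, sp=4, e=sp−y=5.190625; I=10.440625, D=e−e_prev=3.940625; u=1/4·5.190625+1/2·10.440625+2·3.940625≈14.399219; next y=-1/5·(-1.190625)+1/4·14.399219≈3.837930
n=3: y≈3.837930, sp=4, e=sp−y≈0.162070; I≈10.602695, D=e−e_prev≈-5.028555; u=1/4·0.162070+1/2·10.602695+2·(-5.028555)≈-4.715244; next y=-1/5·3.837930+1/4·(-4.715244)≈-1.946397
n=4: y≈-1.946397, sp=4, e=sp−y≈5.946397; I≈16.549092, D=e−e_prev≈5.784327; u=1/4·5.946397+1/2·16.549092+2·5.784327≈21.329799; next y=-1/5·(-1.946397)+1/4·21.329799≈5.721729
n=5: y≈5.721729, sp=4, e=sp−y≈-1.721729; I≈14.827363, D=e−e_prev≈-7.668126; u=1/4·(-1.721729)+1/2·14.827363+2·(-7.668126)≈-8.353003; next y=-1/5·5.721729+1/4·(-8.353003)≈-3.232597
n=6: y≈-3.232597, sp=4, e=sp−y≈7.232597; I≈22.059960, D=e−e_prev≈8.954326; u=1/4·7.232597+1/2·22.059960+2·8.954326≈30.746780; next y=-1/5·(-3.232597)+1/4·30.746780≈8.333214
n=7: y≈8.333214, sp=4, e=sp−y≈-4.333214; I≈17.726745, D=e−e_prev≈-11.565811; u=1/4·(-4.333214)+1/2·17.726745+2·(-11.565811)≈-15.351553; next y=-1/5·8.333214+1/4·(-15.351553)≈-5.504531
n=8: y≈-5.504531, sp=4, e=sp−y≈9.504531; I≈27.231276, D=e−e_prev≈13.837745; u=1/4·9.504531+1/2·27.231276+2·13.837745≈43.667262; next y=-1/5·(-5.504531)+1/4·43.667262≈12.017722

0 4 11.000 0.000
1 4 -2.563 2.750
2 4 14.399 -1.191
3 4 -4.715 3.838
4 4 21.330 -1.946
5 4 -8.353 5.722
6 4 30.747 -3.233
7 4 -15.352 8.333
8 4 43.667 -5.505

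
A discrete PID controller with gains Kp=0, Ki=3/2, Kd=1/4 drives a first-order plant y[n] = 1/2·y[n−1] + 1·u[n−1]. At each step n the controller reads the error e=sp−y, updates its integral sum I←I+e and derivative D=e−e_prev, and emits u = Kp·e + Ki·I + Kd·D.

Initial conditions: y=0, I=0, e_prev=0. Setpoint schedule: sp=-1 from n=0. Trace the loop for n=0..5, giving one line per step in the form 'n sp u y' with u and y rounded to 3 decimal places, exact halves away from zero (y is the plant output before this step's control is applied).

0 -1 -1.750 0.000
1 -1 0.063 -1.750
2 -1 -0.891 -0.813
3 -1 -0.090 -1.297
4 -1 -0.743 -0.738
5 -1 -0.342 -1.112

(exact arithmetic carried between steps; '≈' marks a value shown rounded to 6 d.p. or computed from one; I and e_prev carry over from the previous line; the table rounds u and y to 3 d.p., halves away from zero)
n=0: y=0, sp=-1, e=sp−y=-1; I=-1, D=e−e_prev=-1; u=0·(-1)+3/2·(-1)+1/4·(-1)=-1.75; next y=1/2·0+1·(-1.75)=-1.75
n=1: y=-1.75, sp=-1, e=sp−y=0.75; I=-0.25, D=e−e_prev=1.75; u=0·0.75+3/2·(-0.25)+1/4·1.75=0.0625; next y=1/2·(-1.75)+1·0.0625=-0.8125
n=2: y=-0.8125, sp=-1, e=sp−y=-0.1875; I=-0.4375, D=e−e_prev=-0.9375; u=0·(-0.1875)+3/2·(-0.4375)+1/4·(-0.9375)=-0.890625; next y=1/2·(-0.8125)+1·(-0.890625)=-1.296875
n=3: y=-1.296875, sp=-1, e=sp−y=0.296875; I=-0.140625, D=e−e_prev=0.484375; u=0·0.296875+3/2·(-0.140625)+1/4·0.484375≈-0.089844; next y=1/2·(-1.296875)+1·(-0.089844)≈-0.738281
n=4: y≈-0.738281, sp=-1, e=sp−y≈-0.261719; I≈-0.402344, D=e−e_prev≈-0.558594; u=0·(-0.261719)+3/2·(-0.402344)+1/4·(-0.558594)≈-0.743164; next y=1/2·(-0.738281)+1·(-0.743164)≈-1.112305
n=5: y≈-1.112305, sp=-1, e=sp−y≈0.112305; I≈-0.290039, D=e−e_prev≈0.374023; u=0·0.112305+3/2·(-0.290039)+1/4·0.374023≈-0.341553; next y=1/2·(-1.112305)+1·(-0.341553)≈-0.897705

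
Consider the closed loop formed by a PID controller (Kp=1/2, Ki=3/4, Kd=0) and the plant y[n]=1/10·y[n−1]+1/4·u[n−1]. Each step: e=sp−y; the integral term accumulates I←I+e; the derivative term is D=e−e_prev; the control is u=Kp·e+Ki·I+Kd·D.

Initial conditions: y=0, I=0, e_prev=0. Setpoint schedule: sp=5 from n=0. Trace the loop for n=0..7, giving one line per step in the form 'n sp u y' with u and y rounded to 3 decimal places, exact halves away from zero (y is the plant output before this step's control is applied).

(exact arithmetic carried between steps; '≈' marks a value shown rounded to 6 d.p. or computed from one; I and e_prev carry over from the previous line; the table rounds u and y to 3 d.p., halves away from zero)
n=0: y=0, sp=5, e=sp−y=5; I=5, D=e−e_prev=5; u=1/2·5+3/4·5+0·5=6.25; next y=1/10·0+1/4·6.25=1.5625
n=1: y=1.5625, sp=5, e=sp−y=3.4375; I=8.4375, D=e−e_prev=-1.5625; u=1/2·3.4375+3/4·8.4375+0·(-1.5625)=8.046875; next y=1/10·1.5625+1/4·8.046875≈2.167969
n=2: y≈2.167969, sp=5, e=sp−y≈2.832031; I≈11.269531, D=e−e_prev≈-0.605469; u=1/2·2.832031+3/4·11.269531+0·(-0.605469)≈9.868164; next y=1/10·2.167969+1/4·9.868164≈2.683838
n=3: y≈2.683838, sp=5, e=sp−y≈2.316162; I≈13.585693, D=e−e_prev≈-0.515869; u=1/2·2.316162+3/4·13.585693+0·(-0.515869)≈11.347351; next y=1/10·2.683838+1/4·11.347351≈3.105222
n=4: y≈3.105222, sp=5, e=sp−y≈1.894778; I≈15.480472, D=e−e_prev≈-0.421384; u=1/2·1.894778+3/4·15.480472+0·(-0.421384)≈12.557743; next y=1/10·3.105222+1/4·12.557743≈3.449958
n=5: y≈3.449958, sp=5, e=sp−y≈1.550042; I≈17.030514, D=e−e_prev≈-0.344736; u=1/2·1.550042+3/4·17.030514+0·(-0.344736)≈13.547906; next y=1/10·3.449958+1/4·13.547906≈3.731972
n=6: y≈3.731972, sp=5, e=sp−y≈1.268028; I≈18.298541, D=e−e_prev≈-0.282014; u=1/2·1.268028+3/4·18.298541+0·(-0.282014)≈14.357920; next y=1/10·3.731972+1/4·14.357920≈3.962677
n=7: y≈3.962677, sp=5, e=sp−y≈1.037323; I≈19.335864, D=e−e_prev≈-0.230705; u=1/2·1.037323+3/4·19.335864+0·(-0.230705)≈15.020560; next y=1/10·3.962677+1/4·15.020560≈4.151408

0 5 6.250 0.000
1 5 8.047 1.563
2 5 9.868 2.168
3 5 11.347 2.684
4 5 12.558 3.105
5 5 13.548 3.450
6 5 14.358 3.732
7 5 15.021 3.963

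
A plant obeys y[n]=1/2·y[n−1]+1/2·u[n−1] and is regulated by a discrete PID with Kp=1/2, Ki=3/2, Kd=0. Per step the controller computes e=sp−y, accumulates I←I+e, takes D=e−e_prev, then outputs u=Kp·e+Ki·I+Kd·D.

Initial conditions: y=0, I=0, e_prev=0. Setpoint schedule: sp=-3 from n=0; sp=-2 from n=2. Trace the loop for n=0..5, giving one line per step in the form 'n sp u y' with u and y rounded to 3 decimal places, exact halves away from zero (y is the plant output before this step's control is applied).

0 -3 -6.000 0.000
1 -3 -4.500 -3.000
2 -2 -1.000 -3.750
3 -2 -1.125 -2.375
4 -2 -1.813 -1.750
5 -2 -2.125 -1.781

(exact arithmetic carried between steps; '≈' marks a value shown rounded to 6 d.p. or computed from one; I and e_prev carry over from the previous line; the table rounds u and y to 3 d.p., halves away from zero)
n=0: y=0, sp=-3, e=sp−y=-3; I=-3, D=e−e_prev=-3; u=1/2·(-3)+3/2·(-3)+0·(-3)=-6; next y=1/2·0+1/2·(-6)=-3
n=1: y=-3, sp=-3, e=sp−y=0; I=-3, D=e−e_prev=3; u=1/2·0+3/2·(-3)+0·3=-4.5; next y=1/2·(-3)+1/2·(-4.5)=-3.75
n=2: y=-3.75, sp=-2, e=sp−y=1.75; I=-1.25, D=e−e_prev=1.75; u=1/2·1.75+3/2·(-1.25)+0·1.75=-1; next y=1/2·(-3.75)+1/2·(-1)=-2.375
n=3: y=-2.375, sp=-2, e=sp−y=0.375; I=-0.875, D=e−e_prev=-1.375; u=1/2·0.375+3/2·(-0.875)+0·(-1.375)=-1.125; next y=1/2·(-2.375)+1/2·(-1.125)=-1.75
n=4: y=-1.75, sp=-2, e=sp−y=-0.25; I=-1.125, D=e−e_prev=-0.625; u=1/2·(-0.25)+3/2·(-1.125)+0·(-0.625)=-1.8125; next y=1/2·(-1.75)+1/2·(-1.8125)=-1.78125
n=5: y=-1.78125, sp=-2, e=sp−y=-0.21875; I=-1.34375, D=e−e_prev=0.03125; u=1/2·(-0.21875)+3/2·(-1.34375)+0·0.03125=-2.125; next y=1/2·(-1.78125)+1/2·(-2.125)=-1.953125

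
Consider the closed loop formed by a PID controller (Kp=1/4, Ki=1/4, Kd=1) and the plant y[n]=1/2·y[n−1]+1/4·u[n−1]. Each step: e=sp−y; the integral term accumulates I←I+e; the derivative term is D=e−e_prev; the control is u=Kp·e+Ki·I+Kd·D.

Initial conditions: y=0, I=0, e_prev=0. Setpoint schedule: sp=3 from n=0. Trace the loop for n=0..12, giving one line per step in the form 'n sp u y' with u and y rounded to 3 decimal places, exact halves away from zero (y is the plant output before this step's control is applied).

(exact arithmetic carried between steps; '≈' marks a value shown rounded to 6 d.p. or computed from one; I and e_prev carry over from the previous line; the table rounds u and y to 3 d.p., halves away from zero)
n=0: y=0, sp=3, e=sp−y=3; I=3, D=e−e_prev=3; u=1/4·3+1/4·3+1·3=4.5; next y=1/2·0+1/4·4.5=1.125
n=1: y=1.125, sp=3, e=sp−y=1.875; I=4.875, D=e−e_prev=-1.125; u=1/4·1.875+1/4·4.875+1·(-1.125)=0.5625; next y=1/2·1.125+1/4·0.5625=0.703125
n=2: y=0.703125, sp=3, e=sp−y=2.296875; I=7.171875, D=e−e_prev=0.421875; u=1/4·2.296875+1/4·7.171875+1·0.421875≈2.789063; next y=1/2·0.703125+1/4·2.789063≈1.048828
n=3: y≈1.048828, sp=3, e=sp−y≈1.951172; I≈9.123047, D=e−e_prev≈-0.345703; u=1/4·1.951172+1/4·9.123047+1·(-0.345703)≈2.422852; next y=1/2·1.048828+1/4·2.422852≈1.130127
n=4: y≈1.130127, sp=3, e=sp−y≈1.869873; I≈10.992920, D=e−e_prev≈-0.081299; u=1/4·1.869873+1/4·10.992920+1·(-0.081299)≈3.134399; next y=1/2·1.130127+1/4·3.134399≈1.348663
n=5: y≈1.348663, sp=3, e=sp−y≈1.651337; I≈12.644257, D=e−e_prev≈-0.218536; u=1/4·1.651337+1/4·12.644257+1·(-0.218536)≈3.355362; next y=1/2·1.348663+1/4·3.355362≈1.513172
n=6: y≈1.513172, sp=3, e=sp−y≈1.486828; I≈14.131084, D=e−e_prev≈-0.164509; u=1/4·1.486828+1/4·14.131084+1·(-0.164509)≈3.739969; next y=1/2·1.513172+1/4·3.739969≈1.691578
n=7: y≈1.691578, sp=3, e=sp−y≈1.308422; I≈15.439506, D=e−e_prev≈-0.178406; u=1/4·1.308422+1/4·15.439506+1·(-0.178406)≈4.008576; next y=1/2·1.691578+1/4·4.008576≈1.847933
n=8: y≈1.847933, sp=3, e=sp−y≈1.152067; I≈16.591573, D=e−e_prev≈-0.156355; u=1/4·1.152067+1/4·16.591573+1·(-0.156355)≈4.279555; next y=1/2·1.847933+1/4·4.279555≈1.993855
n=9: y≈1.993855, sp=3, e=sp−y≈1.006145; I≈17.597718, D=e−e_prev≈-0.145922; u=1/4·1.006145+1/4·17.597718+1·(-0.145922)≈4.505043; next y=1/2·1.993855+1/4·4.505043≈2.123189
n=10: y≈2.123189, sp=3, e=sp−y≈0.876811; I≈18.474529, D=e−e_prev≈-0.129333; u=1/4·0.876811+1/4·18.474529+1·(-0.129333)≈4.708502; next y=1/2·2.123189+1/4·4.708502≈2.238720
n=11: y≈2.238720, sp=3, e=sp−y≈0.761280; I≈19.235809, D=e−e_prev≈-0.115531; u=1/4·0.761280+1/4·19.235809+1·(-0.115531)≈4.883741; next y=1/2·2.238720+1/4·4.883741≈2.340295
n=12: y≈2.340295, sp=3, e=sp−y≈0.659705; I≈19.895514, D=e−e_prev≈-0.101575; u=1/4·0.659705+1/4·19.895514+1·(-0.101575)≈5.037229; next y=1/2·2.340295+1/4·5.037229≈2.429455

0 3 4.500 0.000
1 3 0.563 1.125
2 3 2.789 0.703
3 3 2.423 1.049
4 3 3.134 1.130
5 3 3.355 1.349
6 3 3.740 1.513
7 3 4.009 1.692
8 3 4.280 1.848
9 3 4.505 1.994
10 3 4.709 2.123
11 3 4.884 2.239
12 3 5.037 2.340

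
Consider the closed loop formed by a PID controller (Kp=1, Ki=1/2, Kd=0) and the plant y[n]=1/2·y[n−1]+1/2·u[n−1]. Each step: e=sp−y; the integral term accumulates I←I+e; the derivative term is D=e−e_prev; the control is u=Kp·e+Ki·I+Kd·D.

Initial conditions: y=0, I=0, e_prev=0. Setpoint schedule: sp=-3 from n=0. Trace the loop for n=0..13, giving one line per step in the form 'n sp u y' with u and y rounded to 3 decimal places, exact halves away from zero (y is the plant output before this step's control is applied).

(exact arithmetic carried between steps; '≈' marks a value shown rounded to 6 d.p. or computed from one; I and e_prev carry over from the previous line; the table rounds u and y to 3 d.p., halves away from zero)
n=0: y=0, sp=-3, e=sp−y=-3; I=-3, D=e−e_prev=-3; u=1·(-3)+1/2·(-3)+0·(-3)=-4.5; next y=1/2·0+1/2·(-4.5)=-2.25
n=1: y=-2.25, sp=-3, e=sp−y=-0.75; I=-3.75, D=e−e_prev=2.25; u=1·(-0.75)+1/2·(-3.75)+0·2.25=-2.625; next y=1/2·(-2.25)+1/2·(-2.625)=-2.4375
n=2: y=-2.4375, sp=-3, e=sp−y=-0.5625; I=-4.3125, D=e−e_prev=0.1875; u=1·(-0.5625)+1/2·(-4.3125)+0·0.1875=-2.71875; next y=1/2·(-2.4375)+1/2·(-2.71875)=-2.578125
n=3: y=-2.578125, sp=-3, e=sp−y=-0.421875; I=-4.734375, D=e−e_prev=0.140625; u=1·(-0.421875)+1/2·(-4.734375)+0·0.140625≈-2.789063; next y=1/2·(-2.578125)+1/2·(-2.789063)≈-2.683594
n=4: y≈-2.683594, sp=-3, e=sp−y≈-0.316406; I≈-5.050781, D=e−e_prev≈0.105469; u=1·(-0.316406)+1/2·(-5.050781)+0·0.105469≈-2.841797; next y=1/2·(-2.683594)+1/2·(-2.841797)≈-2.762695
n=5: y≈-2.762695, sp=-3, e=sp−y≈-0.237305; I≈-5.288086, D=e−e_prev≈0.079102; u=1·(-0.237305)+1/2·(-5.288086)+0·0.079102≈-2.881348; next y=1/2·(-2.762695)+1/2·(-2.881348)≈-2.822021
n=6: y≈-2.822021, sp=-3, e=sp−y≈-0.177979; I≈-5.466064, D=e−e_prev≈0.059326; u=1·(-0.177979)+1/2·(-5.466064)+0·0.059326≈-2.911011; next y=1/2·(-2.822021)+1/2·(-2.911011)≈-2.866516
n=7: y≈-2.866516, sp=-3, e=sp−y≈-0.133484; I≈-5.599548, D=e−e_prev≈0.044495; u=1·(-0.133484)+1/2·(-5.599548)+0·0.044495≈-2.933258; next y=1/2·(-2.866516)+1/2·(-2.933258)≈-2.899887
n=8: y≈-2.899887, sp=-3, e=sp−y≈-0.100113; I≈-5.699661, D=e−e_prev≈0.033371; u=1·(-0.100113)+1/2·(-5.699661)+0·0.033371≈-2.949944; next y=1/2·(-2.899887)+1/2·(-2.949944)≈-2.924915
n=9: y≈-2.924915, sp=-3, e=sp−y≈-0.075085; I≈-5.774746, D=e−e_prev≈0.025028; u=1·(-0.075085)+1/2·(-5.774746)+0·0.025028≈-2.962458; next y=1/2·(-2.924915)+1/2·(-2.962458)≈-2.943686
n=10: y≈-2.943686, sp=-3, e=sp−y≈-0.056314; I≈-5.831059, D=e−e_prev≈0.018771; u=1·(-0.056314)+1/2·(-5.831059)+0·0.018771≈-2.971843; next y=1/2·(-2.943686)+1/2·(-2.971843)≈-2.957765
n=11: y≈-2.957765, sp=-3, e=sp−y≈-0.042235; I≈-5.873295, D=e−e_prev≈0.014078; u=1·(-0.042235)+1/2·(-5.873295)+0·0.014078≈-2.978882; next y=1/2·(-2.957765)+1/2·(-2.978882)≈-2.968324
n=12: y≈-2.968324, sp=-3, e=sp−y≈-0.031676; I≈-5.904971, D=e−e_prev≈0.010559; u=1·(-0.031676)+1/2·(-5.904971)+0·0.010559≈-2.984162; next y=1/2·(-2.968324)+1/2·(-2.984162)≈-2.976243
n=13: y≈-2.976243, sp=-3, e=sp−y≈-0.023757; I≈-5.928728, D=e−e_prev≈0.007919; u=1·(-0.023757)+1/2·(-5.928728)+0·0.007919≈-2.988121; next y=1/2·(-2.976243)+1/2·(-2.988121)≈-2.982182

0 -3 -4.500 0.000
1 -3 -2.625 -2.250
2 -3 -2.719 -2.438
3 -3 -2.789 -2.578
4 -3 -2.842 -2.684
5 -3 -2.881 -2.763
6 -3 -2.911 -2.822
7 -3 -2.933 -2.867
8 -3 -2.950 -2.900
9 -3 -2.962 -2.925
10 -3 -2.972 -2.944
11 -3 -2.979 -2.958
12 -3 -2.984 -2.968
13 -3 -2.988 -2.976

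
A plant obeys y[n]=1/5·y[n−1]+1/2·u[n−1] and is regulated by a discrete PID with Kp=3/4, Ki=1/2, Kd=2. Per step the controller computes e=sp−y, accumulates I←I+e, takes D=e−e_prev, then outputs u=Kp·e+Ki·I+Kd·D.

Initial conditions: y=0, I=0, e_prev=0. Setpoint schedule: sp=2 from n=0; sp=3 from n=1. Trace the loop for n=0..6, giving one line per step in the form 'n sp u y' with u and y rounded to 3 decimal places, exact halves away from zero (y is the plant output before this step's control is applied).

(exact arithmetic carried between steps; '≈' marks a value shown rounded to 6 d.p. or computed from one; I and e_prev carry over from the previous line; the table rounds u and y to 3 d.p., halves away from zero)
n=0: y=0, sp=2, e=sp−y=2; I=2, D=e−e_prev=2; u=3/4·2+1/2·2+2·2=6.5; next y=1/5·0+1/2·6.5=3.25
n=1: y=3.25, sp=3, e=sp−y=-0.25; I=1.75, D=e−e_prev=-2.25; u=3/4·(-0.25)+1/2·1.75+2·(-2.25)=-3.8125; next y=1/5·3.25+1/2·(-3.8125)=-1.25625
n=2: y=-1.25625, sp=3, e=sp−y=4.25625; I=6.00625, D=e−e_prev=4.50625; u=3/4·4.25625+1/2·6.00625+2·4.50625≈15.207813; next y=1/5·(-1.25625)+1/2·15.207813≈7.352656
n=3: y≈7.352656, sp=3, e=sp−y≈-4.352656; I≈1.653594, D=e−e_prev≈-8.608906; u=3/4·(-4.352656)+1/2·1.653594+2·(-8.608906)≈-19.655508; next y=1/5·7.352656+1/2·(-19.655508)≈-8.357223
n=4: y≈-8.357223, sp=3, e=sp−y≈11.357223; I≈13.010816, D=e−e_prev≈15.709879; u=3/4·11.357223+1/2·13.010816+2·15.709879≈46.443083; next y=1/5·(-8.357223)+1/2·46.443083≈21.550097
n=5: y≈21.550097, sp=3, e=sp−y≈-18.550097; I≈-5.539281, D=e−e_prev≈-29.907320; u=3/4·(-18.550097)+1/2·(-5.539281)+2·(-29.907320)≈-76.496852; next y=1/5·21.550097+1/2·(-76.496852)≈-33.938407
n=6: y≈-33.938407, sp=3, e=sp−y≈36.938407; I≈31.399126, D=e−e_prev≈55.488504; u=3/4·36.938407+1/2·31.399126+2·55.488504≈154.380376; next y=1/5·(-33.938407)+1/2·154.380376≈70.402506

0 2 6.500 0.000
1 3 -3.813 3.250
2 3 15.208 -1.256
3 3 -19.656 7.353
4 3 46.443 -8.357
5 3 -76.497 21.550
6 3 154.380 -33.938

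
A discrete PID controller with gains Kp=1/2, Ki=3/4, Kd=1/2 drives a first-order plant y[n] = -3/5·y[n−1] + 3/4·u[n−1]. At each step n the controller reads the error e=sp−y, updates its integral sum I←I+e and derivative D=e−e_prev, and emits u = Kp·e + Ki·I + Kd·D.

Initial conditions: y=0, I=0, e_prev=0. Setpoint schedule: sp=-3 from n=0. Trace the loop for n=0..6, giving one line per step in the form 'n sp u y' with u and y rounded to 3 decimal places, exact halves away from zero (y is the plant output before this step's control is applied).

0 -3 -5.250 0.000
1 -3 0.891 -3.938
2 -3 -12.569 3.030
3 -3 11.374 -11.245
4 -3 -35.994 15.278
5 -3 53.579 -36.162
6 -3 -118.846 61.882

(exact arithmetic carried between steps; '≈' marks a value shown rounded to 6 d.p. or computed from one; I and e_prev carry over from the previous line; the table rounds u and y to 3 d.p., halves away from zero)
n=0: y=0, sp=-3, e=sp−y=-3; I=-3, D=e−e_prev=-3; u=1/2·(-3)+3/4·(-3)+1/2·(-3)=-5.25; next y=-3/5·0+3/4·(-5.25)=-3.9375
n=1: y=-3.9375, sp=-3, e=sp−y=0.9375; I=-2.0625, D=e−e_prev=3.9375; u=1/2·0.9375+3/4·(-2.0625)+1/2·3.9375=0.890625; next y=-3/5·(-3.9375)+3/4·0.890625≈3.030469
n=2: y≈3.030469, sp=-3, e=sp−y≈-6.030469; I≈-8.092969, D=e−e_prev≈-6.967969; u=1/2·(-6.030469)+3/4·(-8.092969)+1/2·(-6.967969)≈-12.568945; next y=-3/5·3.030469+3/4·(-12.568945)≈-11.244990
n=3: y≈-11.244990, sp=-3, e=sp−y≈8.244990; I≈0.152021, D=e−e_prev≈14.275459; u=1/2·8.244990+3/4·0.152021+1/2·14.275459≈11.374241; next y=-3/5·(-11.244990)+3/4·11.374241≈15.277675
n=4: y≈15.277675, sp=-3, e=sp−y≈-18.277675; I≈-18.125653, D=e−e_prev≈-26.522665; u=1/2·(-18.277675)+3/4·(-18.125653)+1/2·(-26.522665)≈-35.994410; next y=-3/5·15.277675+3/4·(-35.994410)≈-36.162412
n=5: y≈-36.162412, sp=-3, e=sp−y≈33.162412; I≈15.036759, D=e−e_prev≈51.440087; u=1/2·33.162412+3/4·15.036759+1/2·51.440087≈53.578819; next y=-3/5·(-36.162412)+3/4·53.578819≈61.881561
n=6: y≈61.881561, sp=-3, e=sp−y≈-64.881561; I≈-49.844802, D=e−e_prev≈-98.043973; u=1/2·(-64.881561)+3/4·(-49.844802)+1/2·(-98.043973)≈-118.846369; next y=-3/5·61.881561+3/4·(-118.846369)≈-126.263713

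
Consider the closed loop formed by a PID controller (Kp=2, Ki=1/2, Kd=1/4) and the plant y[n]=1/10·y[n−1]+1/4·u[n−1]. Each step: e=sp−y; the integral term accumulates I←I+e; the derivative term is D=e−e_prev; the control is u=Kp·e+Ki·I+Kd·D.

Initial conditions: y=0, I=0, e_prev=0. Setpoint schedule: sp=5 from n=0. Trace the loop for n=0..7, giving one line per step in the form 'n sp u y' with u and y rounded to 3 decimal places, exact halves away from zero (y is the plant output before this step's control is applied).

(exact arithmetic carried between steps; '≈' marks a value shown rounded to 6 d.p. or computed from one; I and e_prev carry over from the previous line; the table rounds u and y to 3 d.p., halves away from zero)
n=0: y=0, sp=5, e=sp−y=5; I=5, D=e−e_prev=5; u=2·5+1/2·5+1/4·5=13.75; next y=1/10·0+1/4·13.75=3.4375
n=1: y=3.4375, sp=5, e=sp−y=1.5625; I=6.5625, D=e−e_prev=-3.4375; u=2·1.5625+1/2·6.5625+1/4·(-3.4375)=5.546875; next y=1/10·3.4375+1/4·5.546875≈1.730469
n=2: y≈1.730469, sp=5, e=sp−y≈3.269531; I≈9.832031, D=e−e_prev≈1.707031; u=2·3.269531+1/2·9.832031+1/4·1.707031≈11.881836; next y=1/10·1.730469+1/4·11.881836≈3.143506
n=3: y≈3.143506, sp=5, e=sp−y≈1.856494; I≈11.688525, D=e−e_prev≈-1.413037; u=2·1.856494+1/2·11.688525+1/4·(-1.413037)≈9.203992; next y=1/10·3.143506+1/4·9.203992≈2.615349
n=4: y≈2.615349, sp=5, e=sp−y≈2.384651; I≈14.073177, D=e−e_prev≈0.528157; u=2·2.384651+1/2·14.073177+1/4·0.528157≈11.937931; next y=1/10·2.615349+1/4·11.937931≈3.246018
n=5: y≈3.246018, sp=5, e=sp−y≈1.753982; I≈15.827159, D=e−e_prev≈-0.630669; u=2·1.753982+1/2·15.827159+1/4·(-0.630669)≈11.263877; next y=1/10·3.246018+1/4·11.263877≈3.140571
n=6: y≈3.140571, sp=5, e=sp−y≈1.859429; I≈17.686588, D=e−e_prev≈0.105446; u=2·1.859429+1/2·17.686588+1/4·0.105446≈12.588514; next y=1/10·3.140571+1/4·12.588514≈3.461186
n=7: y≈3.461186, sp=5, e=sp−y≈1.538814; I≈19.225403, D=e−e_prev≈-0.320614; u=2·1.538814+1/2·19.225403+1/4·(-0.320614)≈12.610177; next y=1/10·3.461186+1/4·12.610177≈3.498663

0 5 13.750 0.000
1 5 5.547 3.438
2 5 11.882 1.730
3 5 9.204 3.144
4 5 11.938 2.615
5 5 11.264 3.246
6 5 12.589 3.141
7 5 12.610 3.461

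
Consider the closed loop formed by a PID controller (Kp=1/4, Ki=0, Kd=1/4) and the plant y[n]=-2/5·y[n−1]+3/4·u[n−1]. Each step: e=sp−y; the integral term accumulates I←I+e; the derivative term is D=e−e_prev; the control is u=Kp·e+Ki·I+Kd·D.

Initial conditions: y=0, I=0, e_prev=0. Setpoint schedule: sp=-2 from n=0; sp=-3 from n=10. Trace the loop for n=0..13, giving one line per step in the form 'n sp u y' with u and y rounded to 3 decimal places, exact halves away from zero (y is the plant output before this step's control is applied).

0 -2 -1.000 0.000
1 -2 -0.125 -0.750
2 -2 -0.791 0.206
3 -2 -0.111 -0.675
4 -2 -0.762 0.187
5 -2 -0.130 -0.647
6 -2 -0.742 0.161
7 -2 -0.149 -0.621
8 -2 -0.724 0.137
9 -2 -0.167 -0.597
10 -3 -1.206 0.114
11 -3 -0.247 -0.950
12 -3 -1.085 0.195
13 -3 -0.255 -0.892

(exact arithmetic carried between steps; '≈' marks a value shown rounded to 6 d.p. or computed from one; I and e_prev carry over from the previous line; the table rounds u and y to 3 d.p., halves away from zero)
n=0: y=0, sp=-2, e=sp−y=-2; I=-2, D=e−e_prev=-2; u=1/4·(-2)+0·(-2)+1/4·(-2)=-1; next y=-2/5·0+3/4·(-1)=-0.75
n=1: y=-0.75, sp=-2, e=sp−y=-1.25; I=-3.25, D=e−e_prev=0.75; u=1/4·(-1.25)+0·(-3.25)+1/4·0.75=-0.125; next y=-2/5·(-0.75)+3/4·(-0.125)=0.20625
n=2: y=0.20625, sp=-2, e=sp−y=-2.20625; I=-5.45625, D=e−e_prev=-0.95625; u=1/4·(-2.20625)+0·(-5.45625)+1/4·(-0.95625)=-0.790625; next y=-2/5·0.20625+3/4·(-0.790625)≈-0.675469
n=3: y≈-0.675469, sp=-2, e=sp−y≈-1.324531; I≈-6.780781, D=e−e_prev≈0.881719; u=1/4·(-1.324531)+0·(-6.780781)+1/4·0.881719≈-0.110703; next y=-2/5·(-0.675469)+3/4·(-0.110703)≈0.187160
n=4: y≈0.187160, sp=-2, e=sp−y≈-2.187160; I≈-8.967941, D=e−e_prev≈-0.862629; u=1/4·(-2.187160)+0·(-8.967941)+1/4·(-0.862629)≈-0.762447; next y=-2/5·0.187160+3/4·(-0.762447)≈-0.646700
n=5: y≈-0.646700, sp=-2, e=sp−y≈-1.353300; I≈-10.321242, D=e−e_prev≈0.833860; u=1/4·(-1.353300)+0·(-10.321242)+1/4·0.833860≈-0.129860; next y=-2/5·(-0.646700)+3/4·(-0.129860)≈0.161285
n=6: y≈0.161285, sp=-2, e=sp−y≈-2.161285; I≈-12.482527, D=e−e_prev≈-0.807984; u=1/4·(-2.161285)+0·(-12.482527)+1/4·(-0.807984)≈-0.742317; next y=-2/5·0.161285+3/4·(-0.742317)≈-0.621252
n=7: y≈-0.621252, sp=-2, e=sp−y≈-1.378748; I≈-13.861275, D=e−e_prev≈0.782536; u=1/4·(-1.378748)+0·(-13.861275)+1/4·0.782536≈-0.149053; next y=-2/5·(-0.621252)+3/4·(-0.149053)≈0.136711
n=8: y≈0.136711, sp=-2, e=sp−y≈-2.136711; I≈-15.997986, D=e−e_prev≈-0.757963; u=1/4·(-2.136711)+0·(-15.997986)+1/4·(-0.757963)≈-0.723668; next y=-2/5·0.136711+3/4·(-0.723668)≈-0.597436
n=9: y≈-0.597436, sp=-2, e=sp−y≈-1.402564; I≈-17.400550, D=e−e_prev≈0.734147; u=1/4·(-1.402564)+0·(-17.400550)+1/4·0.734147≈-0.167104; next y=-2/5·(-0.597436)+3/4·(-0.167104)≈0.113646
n=10: y≈0.113646, sp=-3, e=sp−y≈-3.113646; I≈-20.514196, D=e−e_prev≈-1.711082; u=1/4·(-3.113646)+0·(-20.514196)+1/4·(-1.711082)≈-1.206182; next y=-2/5·0.113646+3/4·(-1.206182)≈-0.950095
n=11: y≈-0.950095, sp=-3, e=sp−y≈-2.049905; I≈-22.564101, D=e−e_prev≈1.063741; u=1/4·(-2.049905)+0·(-22.564101)+1/4·1.063741≈-0.246541; next y=-2/5·(-0.950095)+3/4·(-0.246541)≈0.195132
n=12: y≈0.195132, sp=-3, e=sp−y≈-3.195132; I≈-25.759233, D=e−e_prev≈-1.145227; u=1/4·(-3.195132)+0·(-25.759233)+1/4·(-1.145227)≈-1.085090; next y=-2/5·0.195132+3/4·(-1.085090)≈-0.891870
n=13: y≈-0.891870, sp=-3, e=sp−y≈-2.108130; I≈-27.867363, D=e−e_prev≈1.087002; u=1/4·(-2.108130)+0·(-27.867363)+1/4·1.087002≈-0.255282; next y=-2/5·(-0.891870)+3/4·(-0.255282)≈0.165287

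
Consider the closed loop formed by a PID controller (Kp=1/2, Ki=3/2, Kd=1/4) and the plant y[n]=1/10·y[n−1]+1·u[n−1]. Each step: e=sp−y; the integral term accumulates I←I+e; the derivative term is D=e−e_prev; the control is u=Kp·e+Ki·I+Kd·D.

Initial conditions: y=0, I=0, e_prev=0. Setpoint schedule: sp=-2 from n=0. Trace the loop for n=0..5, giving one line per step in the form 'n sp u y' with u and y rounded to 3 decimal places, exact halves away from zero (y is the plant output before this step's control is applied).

0 -2 -4.500 0.000
1 -2 3.125 -4.500
2 -2 -10.394 2.675
3 -2 13.190 -10.126
4 -2 -28.004 12.178
5 -2 43.975 -26.787

(exact arithmetic carried between steps; '≈' marks a value shown rounded to 6 d.p. or computed from one; I and e_prev carry over from the previous line; the table rounds u and y to 3 d.p., halves away from zero)
n=0: y=0, sp=-2, e=sp−y=-2; I=-2, D=e−e_prev=-2; u=1/2·(-2)+3/2·(-2)+1/4·(-2)=-4.5; next y=1/10·0+1·(-4.5)=-4.5
n=1: y=-4.5, sp=-2, e=sp−y=2.5; I=0.5, D=e−e_prev=4.5; u=1/2·2.5+3/2·0.5+1/4·4.5=3.125; next y=1/10·(-4.5)+1·3.125=2.675
n=2: y=2.675, sp=-2, e=sp−y=-4.675; I=-4.175, D=e−e_prev=-7.175; u=1/2·(-4.675)+3/2·(-4.175)+1/4·(-7.175)=-10.39375; next y=1/10·2.675+1·(-10.39375)=-10.12625
n=3: y=-10.12625, sp=-2, e=sp−y=8.12625; I=3.95125, D=e−e_prev=12.80125; u=1/2·8.12625+3/2·3.95125+1/4·12.80125≈13.190313; next y=1/10·(-10.12625)+1·13.190313≈12.177688
n=4: y≈12.177688, sp=-2, e=sp−y≈-14.177688; I≈-10.226438, D=e−e_prev≈-22.303938; u=1/2·(-14.177688)+3/2·(-10.226438)+1/4·(-22.303938)≈-28.004484; next y=1/10·12.177688+1·(-28.004484)≈-26.786716
n=5: y≈-26.786716, sp=-2, e=sp−y≈24.786716; I≈14.560278, D=e−e_prev≈38.964403; u=1/2·24.786716+3/2·14.560278+1/4·38.964403≈43.974876; next y=1/10·(-26.786716)+1·43.974876≈41.296204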